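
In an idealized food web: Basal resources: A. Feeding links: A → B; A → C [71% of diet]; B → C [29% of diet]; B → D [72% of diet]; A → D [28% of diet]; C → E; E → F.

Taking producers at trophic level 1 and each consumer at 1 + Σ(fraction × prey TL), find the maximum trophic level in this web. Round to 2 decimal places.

4.29

B: 1 + 1 = 2
C: 1 + (0.71×1 + 0.29×2) = 2.29
D: 1 + (0.72×2 + 0.28×1) = 2.72
E: 1 + 2.29 = 3.29
F: 1 + 3.29 = 4.29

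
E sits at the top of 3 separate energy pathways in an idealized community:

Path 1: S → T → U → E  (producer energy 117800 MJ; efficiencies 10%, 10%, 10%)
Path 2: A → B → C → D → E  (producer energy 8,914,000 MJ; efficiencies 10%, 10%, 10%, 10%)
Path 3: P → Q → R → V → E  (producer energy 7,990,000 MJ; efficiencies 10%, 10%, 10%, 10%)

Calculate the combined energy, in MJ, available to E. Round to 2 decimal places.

Path 1: 117800 × 0.1 × 0.1 × 0.1 = 117.8 MJ
Path 2: 8914000 × 0.1 × 0.1 × 0.1 × 0.1 = 891.4 MJ
Path 3: 7990000 × 0.1 × 0.1 × 0.1 × 0.1 = 799 MJ
Total at E: 117.8 + 891.4 + 799 = 1808.2 MJ

1808.20 MJ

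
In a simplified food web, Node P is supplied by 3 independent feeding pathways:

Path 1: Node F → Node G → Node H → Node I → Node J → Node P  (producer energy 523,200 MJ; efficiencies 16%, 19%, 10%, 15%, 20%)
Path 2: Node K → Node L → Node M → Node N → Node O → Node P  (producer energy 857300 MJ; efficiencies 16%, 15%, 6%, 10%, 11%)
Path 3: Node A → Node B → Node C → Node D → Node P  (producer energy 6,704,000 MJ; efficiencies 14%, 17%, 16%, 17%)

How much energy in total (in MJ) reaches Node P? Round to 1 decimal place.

4401.2 MJ

Path 1: 523200 × 0.16 × 0.19 × 0.1 × 0.15 × 0.2 = 47.71584 MJ
Path 2: 857300 × 0.16 × 0.15 × 0.06 × 0.1 × 0.11 = 13.579632 MJ
Path 3: 6704000 × 0.14 × 0.17 × 0.16 × 0.17 = 4339.90144 MJ
Total at Node P: 47.71584 + 13.579632 + 4339.90144 = 4401.196912 MJ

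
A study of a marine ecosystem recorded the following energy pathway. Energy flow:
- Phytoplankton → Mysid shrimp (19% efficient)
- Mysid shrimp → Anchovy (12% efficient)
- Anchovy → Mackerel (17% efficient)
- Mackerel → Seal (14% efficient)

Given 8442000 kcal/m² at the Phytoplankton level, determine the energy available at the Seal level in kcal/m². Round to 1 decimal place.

Mysid shrimp: 8442000 × 0.19 = 1603980 kcal/m²
Anchovy: 1603980 × 0.12 = 192477.6 kcal/m²
Mackerel: 192477.6 × 0.17 = 32721.192 kcal/m²
Seal: 32721.192 × 0.14 = 4580.96688 kcal/m²

4581.0 kcal/m²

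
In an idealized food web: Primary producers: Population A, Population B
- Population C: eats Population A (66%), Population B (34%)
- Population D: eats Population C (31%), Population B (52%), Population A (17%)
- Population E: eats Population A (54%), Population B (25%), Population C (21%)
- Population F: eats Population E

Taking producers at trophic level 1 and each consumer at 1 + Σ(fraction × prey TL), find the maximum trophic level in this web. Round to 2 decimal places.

3.21

Population C: 1 + (0.66×1 + 0.34×1) = 2
Population D: 1 + (0.31×2 + 0.52×1 + 0.17×1) = 2.31
Population E: 1 + (0.54×1 + 0.25×1 + 0.21×2) = 2.21
Population F: 1 + 2.21 = 3.21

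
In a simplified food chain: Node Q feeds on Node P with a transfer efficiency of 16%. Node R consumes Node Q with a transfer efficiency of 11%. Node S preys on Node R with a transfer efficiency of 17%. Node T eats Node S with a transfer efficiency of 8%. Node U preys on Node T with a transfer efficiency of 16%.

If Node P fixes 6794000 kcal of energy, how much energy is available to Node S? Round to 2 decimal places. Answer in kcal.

20327.65 kcal

Node Q: 6794000 × 0.16 = 1087040 kcal
Node R: 1087040 × 0.11 = 119574.4 kcal
Node S: 119574.4 × 0.17 = 20327.648 kcal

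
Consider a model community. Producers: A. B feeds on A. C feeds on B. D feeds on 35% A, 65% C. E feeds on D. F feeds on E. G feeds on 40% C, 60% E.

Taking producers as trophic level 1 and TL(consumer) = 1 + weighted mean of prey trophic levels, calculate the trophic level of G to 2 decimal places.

B: 1 + 1 = 2
C: 1 + 2 = 3
D: 1 + (0.35×1 + 0.65×3) = 3.3
E: 1 + 3.3 = 4.3
F: 1 + 4.3 = 5.3
G: 1 + (0.4×3 + 0.6×4.3) = 4.78

4.78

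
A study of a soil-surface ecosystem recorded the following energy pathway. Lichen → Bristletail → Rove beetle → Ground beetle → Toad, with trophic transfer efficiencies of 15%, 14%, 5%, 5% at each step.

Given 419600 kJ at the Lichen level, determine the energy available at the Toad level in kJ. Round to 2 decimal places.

22.03 kJ

Bristletail: 419600 × 0.15 = 62940 kJ
Rove beetle: 62940 × 0.14 = 8811.6 kJ
Ground beetle: 8811.6 × 0.05 = 440.58 kJ
Toad: 440.58 × 0.05 = 22.029 kJ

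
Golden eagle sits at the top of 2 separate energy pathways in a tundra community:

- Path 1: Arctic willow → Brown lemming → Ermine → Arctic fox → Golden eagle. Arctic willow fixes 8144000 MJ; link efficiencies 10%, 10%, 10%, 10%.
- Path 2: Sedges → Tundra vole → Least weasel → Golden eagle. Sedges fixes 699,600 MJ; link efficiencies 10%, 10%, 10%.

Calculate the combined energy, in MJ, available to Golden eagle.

Path 1: 8144000 × 0.1 × 0.1 × 0.1 × 0.1 = 814.4 MJ
Path 2: 699600 × 0.1 × 0.1 × 0.1 = 699.6 MJ
Total at Golden eagle: 814.4 + 699.6 = 1514 MJ

1514 MJ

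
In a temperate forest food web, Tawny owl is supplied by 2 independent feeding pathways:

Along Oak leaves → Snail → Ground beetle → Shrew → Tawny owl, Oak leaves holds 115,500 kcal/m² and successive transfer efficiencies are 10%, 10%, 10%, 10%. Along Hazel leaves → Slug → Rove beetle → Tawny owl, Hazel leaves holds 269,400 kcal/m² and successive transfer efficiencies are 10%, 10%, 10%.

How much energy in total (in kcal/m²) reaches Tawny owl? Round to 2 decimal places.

280.95 kcal/m²

Via Oak leaves: 115500 × 0.1 × 0.1 × 0.1 × 0.1 = 11.55 kcal/m²
Via Hazel leaves: 269400 × 0.1 × 0.1 × 0.1 = 269.4 kcal/m²
Total at Tawny owl: 11.55 + 269.4 = 280.95 kcal/m²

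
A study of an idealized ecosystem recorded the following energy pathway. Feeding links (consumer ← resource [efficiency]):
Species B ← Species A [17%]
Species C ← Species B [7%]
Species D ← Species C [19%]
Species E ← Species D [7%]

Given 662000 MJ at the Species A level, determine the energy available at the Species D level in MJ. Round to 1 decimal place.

1496.8 MJ

Species B: 662000 × 0.17 = 112540 MJ
Species C: 112540 × 0.07 = 7877.8 MJ
Species D: 7877.8 × 0.19 = 1496.782 MJ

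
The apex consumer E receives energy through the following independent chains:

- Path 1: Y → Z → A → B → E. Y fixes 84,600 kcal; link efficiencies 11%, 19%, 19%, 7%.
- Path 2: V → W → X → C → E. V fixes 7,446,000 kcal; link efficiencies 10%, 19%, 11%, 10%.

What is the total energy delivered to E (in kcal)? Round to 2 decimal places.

Path 1: 84600 × 0.11 × 0.19 × 0.19 × 0.07 = 23.516262 kcal
Path 2: 7446000 × 0.1 × 0.19 × 0.11 × 0.1 = 1556.214 kcal
Total at E: 23.516262 + 1556.214 = 1579.730262 kcal

1579.73 kcal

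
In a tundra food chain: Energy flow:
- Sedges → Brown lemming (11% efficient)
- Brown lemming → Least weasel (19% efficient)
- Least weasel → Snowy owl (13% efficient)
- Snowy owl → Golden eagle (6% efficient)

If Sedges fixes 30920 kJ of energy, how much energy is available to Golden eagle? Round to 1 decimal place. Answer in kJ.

5.0 kJ

Brown lemming: 30920 × 0.11 = 3401.2 kJ
Least weasel: 3401.2 × 0.19 = 646.228 kJ
Snowy owl: 646.228 × 0.13 = 84.00964 kJ
Golden eagle: 84.00964 × 0.06 = 5.0405784 kJ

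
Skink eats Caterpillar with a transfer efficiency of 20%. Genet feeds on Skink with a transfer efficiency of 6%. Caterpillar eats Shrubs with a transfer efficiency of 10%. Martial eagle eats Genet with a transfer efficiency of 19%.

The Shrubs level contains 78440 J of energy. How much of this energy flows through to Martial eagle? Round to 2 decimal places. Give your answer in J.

Caterpillar: 78440 × 0.1 = 7844 J
Skink: 7844 × 0.2 = 1568.8 J
Genet: 1568.8 × 0.06 = 94.128 J
Martial eagle: 94.128 × 0.19 = 17.88432 J

17.88 J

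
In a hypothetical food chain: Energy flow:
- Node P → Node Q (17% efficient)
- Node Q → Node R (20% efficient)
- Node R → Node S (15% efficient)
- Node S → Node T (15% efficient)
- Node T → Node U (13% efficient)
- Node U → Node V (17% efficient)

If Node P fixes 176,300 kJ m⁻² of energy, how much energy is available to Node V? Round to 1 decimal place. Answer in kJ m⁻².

Node Q: 176300 × 0.17 = 29971 kJ m⁻²
Node R: 29971 × 0.2 = 5994.2 kJ m⁻²
Node S: 5994.2 × 0.15 = 899.13 kJ m⁻²
Node T: 899.13 × 0.15 = 134.8695 kJ m⁻²
Node U: 134.8695 × 0.13 = 17.533035 kJ m⁻²
Node V: 17.533035 × 0.17 = 2.98061595 kJ m⁻²

3.0 kJ m⁻²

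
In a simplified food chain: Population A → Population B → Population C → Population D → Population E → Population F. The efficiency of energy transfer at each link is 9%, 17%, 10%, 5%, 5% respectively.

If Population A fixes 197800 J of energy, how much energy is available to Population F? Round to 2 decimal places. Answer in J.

0.76 J

Population B: 197800 × 0.09 = 17802 J
Population C: 17802 × 0.17 = 3026.34 J
Population D: 3026.34 × 0.1 = 302.634 J
Population E: 302.634 × 0.05 = 15.1317 J
Population F: 15.1317 × 0.05 = 0.756585 J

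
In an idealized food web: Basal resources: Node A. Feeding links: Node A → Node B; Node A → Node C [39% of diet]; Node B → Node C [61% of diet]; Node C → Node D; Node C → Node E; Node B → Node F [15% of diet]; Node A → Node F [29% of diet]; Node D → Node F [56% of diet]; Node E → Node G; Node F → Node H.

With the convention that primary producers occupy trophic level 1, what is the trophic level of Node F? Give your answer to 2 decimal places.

3.61

Node B: 1 + 1 = 2
Node C: 1 + (0.39×1 + 0.61×2) = 2.61
Node D: 1 + 2.61 = 3.61
Node E: 1 + 2.61 = 3.61
Node F: 1 + (0.15×2 + 0.29×1 + 0.56×3.61) = 3.6116
Node G: 1 + 3.61 = 4.61
Node H: 1 + 3.6116 = 4.6116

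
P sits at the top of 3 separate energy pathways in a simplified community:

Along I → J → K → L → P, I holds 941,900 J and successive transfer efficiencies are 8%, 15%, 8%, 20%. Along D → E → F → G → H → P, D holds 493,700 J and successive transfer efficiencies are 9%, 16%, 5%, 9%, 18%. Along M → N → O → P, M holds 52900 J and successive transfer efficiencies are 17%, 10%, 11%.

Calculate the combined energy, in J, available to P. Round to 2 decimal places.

285.53 J

Via I: 941900 × 0.08 × 0.15 × 0.08 × 0.2 = 180.8448 J
Via D: 493700 × 0.09 × 0.16 × 0.05 × 0.09 × 0.18 = 5.7585168 J
Via M: 52900 × 0.17 × 0.1 × 0.11 = 98.923 J
Total at P: 180.8448 + 5.7585168 + 98.923 = 285.5263168 J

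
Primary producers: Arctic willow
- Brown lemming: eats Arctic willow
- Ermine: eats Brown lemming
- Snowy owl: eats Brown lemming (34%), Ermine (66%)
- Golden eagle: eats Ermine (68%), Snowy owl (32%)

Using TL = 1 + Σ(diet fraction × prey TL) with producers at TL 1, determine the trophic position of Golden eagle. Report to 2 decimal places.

4.21

Brown lemming: 1 + 1 = 2
Ermine: 1 + 2 = 3
Snowy owl: 1 + (0.34×2 + 0.66×3) = 3.66
Golden eagle: 1 + (0.68×3 + 0.32×3.66) = 4.2112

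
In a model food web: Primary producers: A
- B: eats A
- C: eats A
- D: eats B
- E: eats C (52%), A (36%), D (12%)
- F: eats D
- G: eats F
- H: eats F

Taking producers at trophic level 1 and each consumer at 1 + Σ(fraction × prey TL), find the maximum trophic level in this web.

5

B: 1 + 1 = 2
C: 1 + 1 = 2
D: 1 + 2 = 3
E: 1 + (0.52×2 + 0.36×1 + 0.12×3) = 2.76
F: 1 + 3 = 4
G: 1 + 4 = 5
H: 1 + 4 = 5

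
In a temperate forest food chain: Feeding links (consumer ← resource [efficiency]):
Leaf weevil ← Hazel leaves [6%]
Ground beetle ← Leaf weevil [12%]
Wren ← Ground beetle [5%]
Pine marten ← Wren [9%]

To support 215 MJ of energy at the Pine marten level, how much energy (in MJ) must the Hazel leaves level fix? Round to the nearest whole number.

6635802 MJ

Cumulative transfer efficiency: 0.06 × 0.12 × 0.05 × 0.09 = 0.0000324
Hazel leaves energy = 215 / 0.0000324 = 6635802 MJ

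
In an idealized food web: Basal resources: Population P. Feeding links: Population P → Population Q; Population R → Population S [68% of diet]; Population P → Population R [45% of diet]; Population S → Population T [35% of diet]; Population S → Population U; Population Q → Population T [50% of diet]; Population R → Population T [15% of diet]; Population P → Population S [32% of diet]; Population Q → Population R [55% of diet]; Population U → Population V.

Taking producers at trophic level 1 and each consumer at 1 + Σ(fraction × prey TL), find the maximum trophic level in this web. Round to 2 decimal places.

Population Q: 1 + 1 = 2
Population R: 1 + (0.55×2 + 0.45×1) = 2.55
Population S: 1 + (0.68×2.55 + 0.32×1) = 3.054
Population T: 1 + (0.5×2 + 0.35×3.054 + 0.15×2.55) = 3.4514
Population U: 1 + 3.054 = 4.054
Population V: 1 + 4.054 = 5.054

5.05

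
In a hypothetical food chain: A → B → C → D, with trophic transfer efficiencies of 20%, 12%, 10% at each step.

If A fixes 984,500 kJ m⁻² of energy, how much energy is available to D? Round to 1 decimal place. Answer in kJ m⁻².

2362.8 kJ m⁻²

B: 984500 × 0.2 = 196900 kJ m⁻²
C: 196900 × 0.12 = 23628 kJ m⁻²
D: 23628 × 0.1 = 2362.8 kJ m⁻²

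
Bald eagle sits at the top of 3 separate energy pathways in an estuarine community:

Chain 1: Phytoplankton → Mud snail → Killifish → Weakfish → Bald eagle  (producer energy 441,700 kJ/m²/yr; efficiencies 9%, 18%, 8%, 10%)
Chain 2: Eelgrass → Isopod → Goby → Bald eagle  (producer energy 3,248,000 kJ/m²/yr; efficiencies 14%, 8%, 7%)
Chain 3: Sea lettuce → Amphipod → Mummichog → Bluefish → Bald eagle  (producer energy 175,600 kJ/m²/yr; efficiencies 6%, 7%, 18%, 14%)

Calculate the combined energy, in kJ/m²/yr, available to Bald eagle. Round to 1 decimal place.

Chain 1: 441700 × 0.09 × 0.18 × 0.08 × 0.1 = 57.24432 kJ/m²/yr
Chain 2: 3248000 × 0.14 × 0.08 × 0.07 = 2546.432 kJ/m²/yr
Chain 3: 175600 × 0.06 × 0.07 × 0.18 × 0.14 = 18.585504 kJ/m²/yr
Total at Bald eagle: 57.24432 + 2546.432 + 18.585504 = 2622.261824 kJ/m²/yr

2622.3 kJ/m²/yr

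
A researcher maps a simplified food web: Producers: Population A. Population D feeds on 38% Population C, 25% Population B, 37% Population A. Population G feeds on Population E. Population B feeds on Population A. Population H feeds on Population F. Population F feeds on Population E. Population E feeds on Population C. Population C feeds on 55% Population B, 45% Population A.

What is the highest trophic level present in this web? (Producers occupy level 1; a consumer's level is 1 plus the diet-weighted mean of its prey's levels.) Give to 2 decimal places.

5.55

Population B: 1 + 1 = 2
Population C: 1 + (0.55×2 + 0.45×1) = 2.55
Population D: 1 + (0.38×2.55 + 0.25×2 + 0.37×1) = 2.839
Population E: 1 + 2.55 = 3.55
Population F: 1 + 3.55 = 4.55
Population G: 1 + 3.55 = 4.55
Population H: 1 + 4.55 = 5.55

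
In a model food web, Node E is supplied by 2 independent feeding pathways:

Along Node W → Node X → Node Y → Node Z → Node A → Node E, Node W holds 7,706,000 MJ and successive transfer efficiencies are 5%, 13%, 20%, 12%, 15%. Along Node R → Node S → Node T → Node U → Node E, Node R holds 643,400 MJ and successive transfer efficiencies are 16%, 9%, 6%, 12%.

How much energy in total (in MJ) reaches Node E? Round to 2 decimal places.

Via Node W: 7706000 × 0.05 × 0.13 × 0.2 × 0.12 × 0.15 = 180.3204 MJ
Via Node R: 643400 × 0.16 × 0.09 × 0.06 × 0.12 = 66.707712 MJ
Total at Node E: 180.3204 + 66.707712 = 247.028112 MJ

247.03 MJ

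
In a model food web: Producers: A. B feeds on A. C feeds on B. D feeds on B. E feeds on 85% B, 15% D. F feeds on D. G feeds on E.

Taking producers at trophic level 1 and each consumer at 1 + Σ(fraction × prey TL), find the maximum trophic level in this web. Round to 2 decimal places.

B: 1 + 1 = 2
C: 1 + 2 = 3
D: 1 + 2 = 3
E: 1 + (0.85×2 + 0.15×3) = 3.15
F: 1 + 3 = 4
G: 1 + 3.15 = 4.15

4.15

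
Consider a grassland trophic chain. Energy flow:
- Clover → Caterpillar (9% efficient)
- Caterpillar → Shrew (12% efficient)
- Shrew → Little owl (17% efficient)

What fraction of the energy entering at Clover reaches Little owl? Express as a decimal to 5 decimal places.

0.00184

Product of link efficiencies: 0.09 × 0.12 × 0.17 = 0.001836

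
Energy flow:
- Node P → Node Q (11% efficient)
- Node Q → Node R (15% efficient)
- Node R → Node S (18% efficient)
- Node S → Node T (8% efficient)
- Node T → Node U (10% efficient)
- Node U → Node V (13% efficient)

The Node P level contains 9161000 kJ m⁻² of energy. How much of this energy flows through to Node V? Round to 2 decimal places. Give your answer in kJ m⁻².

28.30 kJ m⁻²

Node Q: 9161000 × 0.11 = 1007710 kJ m⁻²
Node R: 1007710 × 0.15 = 151156.5 kJ m⁻²
Node S: 151156.5 × 0.18 = 27208.17 kJ m⁻²
Node T: 27208.17 × 0.08 = 2176.6536 kJ m⁻²
Node U: 2176.6536 × 0.1 = 217.66536 kJ m⁻²
Node V: 217.66536 × 0.13 = 28.2964968 kJ m⁻²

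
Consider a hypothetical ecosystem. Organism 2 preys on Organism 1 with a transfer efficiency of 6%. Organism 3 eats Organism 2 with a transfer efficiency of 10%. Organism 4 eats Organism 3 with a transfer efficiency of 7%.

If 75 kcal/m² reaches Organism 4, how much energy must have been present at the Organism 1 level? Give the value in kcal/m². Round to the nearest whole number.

178571 kcal/m²

Cumulative transfer efficiency: 0.06 × 0.1 × 0.07 = 0.00042
Organism 1 energy = 75 / 0.00042 = 178571 kcal/m²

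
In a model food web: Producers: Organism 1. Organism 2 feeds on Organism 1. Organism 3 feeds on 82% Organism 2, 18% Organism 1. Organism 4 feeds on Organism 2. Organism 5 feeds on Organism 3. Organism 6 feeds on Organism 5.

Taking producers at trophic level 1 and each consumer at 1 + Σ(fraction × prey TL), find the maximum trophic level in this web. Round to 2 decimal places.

4.82

Organism 2: 1 + 1 = 2
Organism 3: 1 + (0.82×2 + 0.18×1) = 2.82
Organism 4: 1 + 2 = 3
Organism 5: 1 + 2.82 = 3.82
Organism 6: 1 + 3.82 = 4.82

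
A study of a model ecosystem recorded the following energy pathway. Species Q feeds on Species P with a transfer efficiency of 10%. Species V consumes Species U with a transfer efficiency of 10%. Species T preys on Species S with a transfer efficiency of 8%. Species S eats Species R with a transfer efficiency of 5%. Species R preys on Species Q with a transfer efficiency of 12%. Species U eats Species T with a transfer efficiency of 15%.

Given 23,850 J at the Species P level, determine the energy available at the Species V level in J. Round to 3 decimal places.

0.017 J

Species Q: 23850 × 0.1 = 2385 J
Species R: 2385 × 0.12 = 286.2 J
Species S: 286.2 × 0.05 = 14.31 J
Species T: 14.31 × 0.08 = 1.1448 J
Species U: 1.1448 × 0.15 = 0.17172 J
Species V: 0.17172 × 0.1 = 0.017172 J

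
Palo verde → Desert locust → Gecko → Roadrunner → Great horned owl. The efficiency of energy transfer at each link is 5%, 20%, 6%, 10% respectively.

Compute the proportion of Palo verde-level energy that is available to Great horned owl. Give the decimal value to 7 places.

Product of link efficiencies: 0.05 × 0.2 × 0.06 × 0.1 = 0.00006

0.0000600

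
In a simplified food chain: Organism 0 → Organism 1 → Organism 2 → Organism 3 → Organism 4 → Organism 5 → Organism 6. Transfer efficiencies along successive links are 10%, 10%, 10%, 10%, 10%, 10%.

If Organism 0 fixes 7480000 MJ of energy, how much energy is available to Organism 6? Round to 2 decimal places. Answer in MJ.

Organism 1: 7480000 × 0.1 = 748000 MJ
Organism 2: 748000 × 0.1 = 74800 MJ
Organism 3: 74800 × 0.1 = 7480 MJ
Organism 4: 7480 × 0.1 = 748 MJ
Organism 5: 748 × 0.1 = 74.8 MJ
Organism 6: 74.8 × 0.1 = 7.48 MJ

7.48 MJ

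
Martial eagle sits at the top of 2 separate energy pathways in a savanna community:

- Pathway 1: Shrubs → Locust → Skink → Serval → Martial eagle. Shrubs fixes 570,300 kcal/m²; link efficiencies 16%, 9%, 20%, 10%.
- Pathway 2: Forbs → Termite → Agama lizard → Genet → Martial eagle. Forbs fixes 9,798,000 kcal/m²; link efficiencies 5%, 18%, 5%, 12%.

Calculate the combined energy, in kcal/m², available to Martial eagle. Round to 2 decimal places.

693.34 kcal/m²

Pathway 1: 570300 × 0.16 × 0.09 × 0.2 × 0.1 = 164.2464 kcal/m²
Pathway 2: 9798000 × 0.05 × 0.18 × 0.05 × 0.12 = 529.092 kcal/m²
Total at Martial eagle: 164.2464 + 529.092 = 693.3384 kcal/m²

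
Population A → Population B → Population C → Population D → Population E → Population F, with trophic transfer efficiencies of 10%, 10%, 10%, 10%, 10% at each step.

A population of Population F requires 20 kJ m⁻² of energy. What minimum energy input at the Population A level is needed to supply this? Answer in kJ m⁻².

Cumulative transfer efficiency: 0.1 × 0.1 × 0.1 × 0.1 × 0.1 = 0.00001
Population A energy = 20 / 0.00001 = 2000000 kJ m⁻²

2000000 kJ m⁻²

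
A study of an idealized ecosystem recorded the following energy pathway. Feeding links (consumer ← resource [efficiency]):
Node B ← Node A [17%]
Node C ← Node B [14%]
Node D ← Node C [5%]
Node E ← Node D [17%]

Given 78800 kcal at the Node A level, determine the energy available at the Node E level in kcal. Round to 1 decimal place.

Node B: 78800 × 0.17 = 13396 kcal
Node C: 13396 × 0.14 = 1875.44 kcal
Node D: 1875.44 × 0.05 = 93.772 kcal
Node E: 93.772 × 0.17 = 15.94124 kcal

15.9 kcal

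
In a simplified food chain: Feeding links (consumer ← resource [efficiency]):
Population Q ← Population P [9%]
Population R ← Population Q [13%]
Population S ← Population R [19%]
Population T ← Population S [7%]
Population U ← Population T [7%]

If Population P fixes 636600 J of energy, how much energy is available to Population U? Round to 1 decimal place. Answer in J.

Population Q: 636600 × 0.09 = 57294 J
Population R: 57294 × 0.13 = 7448.22 J
Population S: 7448.22 × 0.19 = 1415.1618 J
Population T: 1415.1618 × 0.07 = 99.061326 J
Population U: 99.061326 × 0.07 = 6.93429282 J

6.9 J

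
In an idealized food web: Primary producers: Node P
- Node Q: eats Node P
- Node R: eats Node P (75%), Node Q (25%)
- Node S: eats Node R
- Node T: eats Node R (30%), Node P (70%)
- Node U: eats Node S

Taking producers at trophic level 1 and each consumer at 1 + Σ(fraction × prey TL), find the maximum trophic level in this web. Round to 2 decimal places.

Node Q: 1 + 1 = 2
Node R: 1 + (0.75×1 + 0.25×2) = 2.25
Node S: 1 + 2.25 = 3.25
Node T: 1 + (0.3×2.25 + 0.7×1) = 2.375
Node U: 1 + 3.25 = 4.25

4.25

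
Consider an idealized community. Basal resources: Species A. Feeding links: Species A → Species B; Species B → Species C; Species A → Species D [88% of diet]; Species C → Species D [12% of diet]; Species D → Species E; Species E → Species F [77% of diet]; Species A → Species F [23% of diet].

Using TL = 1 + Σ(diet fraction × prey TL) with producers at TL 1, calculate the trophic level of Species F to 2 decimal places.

Species B: 1 + 1 = 2
Species C: 1 + 2 = 3
Species D: 1 + (0.88×1 + 0.12×3) = 2.24
Species E: 1 + 2.24 = 3.24
Species F: 1 + (0.77×3.24 + 0.23×1) = 3.7248

3.72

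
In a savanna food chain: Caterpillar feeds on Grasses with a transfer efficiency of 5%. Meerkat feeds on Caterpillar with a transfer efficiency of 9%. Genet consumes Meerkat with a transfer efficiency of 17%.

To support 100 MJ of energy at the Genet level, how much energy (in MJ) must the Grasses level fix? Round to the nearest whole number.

130719 MJ

Cumulative transfer efficiency: 0.05 × 0.09 × 0.17 = 0.000765
Grasses energy = 100 / 0.000765 = 130719 MJ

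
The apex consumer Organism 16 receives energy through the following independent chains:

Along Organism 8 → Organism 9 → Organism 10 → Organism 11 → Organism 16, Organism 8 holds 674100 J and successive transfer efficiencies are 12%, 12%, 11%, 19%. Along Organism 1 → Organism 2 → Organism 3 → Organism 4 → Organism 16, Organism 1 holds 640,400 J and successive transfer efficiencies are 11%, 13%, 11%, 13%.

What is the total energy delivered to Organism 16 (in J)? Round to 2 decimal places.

Via Organism 8: 674100 × 0.12 × 0.12 × 0.11 × 0.19 = 202.877136 J
Via Organism 1: 640400 × 0.11 × 0.13 × 0.11 × 0.13 = 130.955396 J
Total at Organism 16: 202.877136 + 130.955396 = 333.832532 J

333.83 J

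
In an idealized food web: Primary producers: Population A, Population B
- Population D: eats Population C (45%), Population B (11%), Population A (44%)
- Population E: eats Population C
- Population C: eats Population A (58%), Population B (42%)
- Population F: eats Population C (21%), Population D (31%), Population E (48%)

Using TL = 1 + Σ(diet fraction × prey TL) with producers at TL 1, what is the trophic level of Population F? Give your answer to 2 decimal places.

Population C: 1 + (0.58×1 + 0.42×1) = 2
Population D: 1 + (0.45×2 + 0.11×1 + 0.44×1) = 2.45
Population E: 1 + 2 = 3
Population F: 1 + (0.21×2 + 0.31×2.45 + 0.48×3) = 3.6195

3.62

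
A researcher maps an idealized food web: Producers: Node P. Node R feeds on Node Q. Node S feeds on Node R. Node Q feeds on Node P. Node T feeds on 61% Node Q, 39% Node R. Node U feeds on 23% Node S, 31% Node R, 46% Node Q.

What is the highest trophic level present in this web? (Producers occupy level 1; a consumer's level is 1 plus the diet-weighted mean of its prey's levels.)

Node Q: 1 + 1 = 2
Node R: 1 + 2 = 3
Node S: 1 + 3 = 4
Node T: 1 + (0.61×2 + 0.39×3) = 3.39
Node U: 1 + (0.23×4 + 0.31×3 + 0.46×2) = 3.77

4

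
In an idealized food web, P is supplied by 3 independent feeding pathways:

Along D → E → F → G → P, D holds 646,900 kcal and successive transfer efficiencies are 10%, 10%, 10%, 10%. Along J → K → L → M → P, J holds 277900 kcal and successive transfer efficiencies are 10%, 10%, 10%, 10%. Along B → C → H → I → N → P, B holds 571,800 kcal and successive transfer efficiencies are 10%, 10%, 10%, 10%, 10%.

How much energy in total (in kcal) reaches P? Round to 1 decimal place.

98.2 kcal

Via D: 646900 × 0.1 × 0.1 × 0.1 × 0.1 = 64.69 kcal
Via J: 277900 × 0.1 × 0.1 × 0.1 × 0.1 = 27.79 kcal
Via B: 571800 × 0.1 × 0.1 × 0.1 × 0.1 × 0.1 = 5.718 kcal
Total at P: 64.69 + 27.79 + 5.718 = 98.198 kcal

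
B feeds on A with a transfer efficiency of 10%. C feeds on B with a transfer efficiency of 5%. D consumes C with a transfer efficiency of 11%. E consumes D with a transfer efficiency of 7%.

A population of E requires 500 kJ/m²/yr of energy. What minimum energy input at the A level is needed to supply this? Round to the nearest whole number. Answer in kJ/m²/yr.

Cumulative transfer efficiency: 0.1 × 0.05 × 0.11 × 0.07 = 0.0000385
A energy = 500 / 0.0000385 = 12987013 kJ/m²/yr

12987013 kJ/m²/yr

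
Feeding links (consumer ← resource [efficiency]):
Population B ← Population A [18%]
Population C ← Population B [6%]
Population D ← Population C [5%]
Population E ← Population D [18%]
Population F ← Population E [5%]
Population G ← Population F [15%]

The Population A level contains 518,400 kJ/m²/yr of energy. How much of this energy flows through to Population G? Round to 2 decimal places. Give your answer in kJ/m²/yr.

0.38 kJ/m²/yr

Population B: 518400 × 0.18 = 93312 kJ/m²/yr
Population C: 93312 × 0.06 = 5598.72 kJ/m²/yr
Population D: 5598.72 × 0.05 = 279.936 kJ/m²/yr
Population E: 279.936 × 0.18 = 50.38848 kJ/m²/yr
Population F: 50.38848 × 0.05 = 2.519424 kJ/m²/yr
Population G: 2.519424 × 0.15 = 0.3779136 kJ/m²/yr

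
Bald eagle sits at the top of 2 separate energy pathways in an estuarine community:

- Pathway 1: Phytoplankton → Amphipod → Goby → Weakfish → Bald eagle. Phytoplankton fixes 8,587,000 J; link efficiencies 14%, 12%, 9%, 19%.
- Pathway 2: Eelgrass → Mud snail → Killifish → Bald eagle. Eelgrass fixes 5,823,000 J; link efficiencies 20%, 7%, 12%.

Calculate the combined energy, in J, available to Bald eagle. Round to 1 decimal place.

Pathway 1: 8587000 × 0.14 × 0.12 × 0.09 × 0.19 = 2466.87336 J
Pathway 2: 5823000 × 0.2 × 0.07 × 0.12 = 9782.64 J
Total at Bald eagle: 2466.87336 + 9782.64 = 12249.51336 J

12249.5 J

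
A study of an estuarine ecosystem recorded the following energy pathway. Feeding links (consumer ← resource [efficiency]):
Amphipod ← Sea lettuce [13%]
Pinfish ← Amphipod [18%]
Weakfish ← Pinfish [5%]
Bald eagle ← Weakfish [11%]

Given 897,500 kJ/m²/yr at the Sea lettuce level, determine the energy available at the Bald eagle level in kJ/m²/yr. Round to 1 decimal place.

Amphipod: 897500 × 0.13 = 116675 kJ/m²/yr
Pinfish: 116675 × 0.18 = 21001.5 kJ/m²/yr
Weakfish: 21001.5 × 0.05 = 1050.075 kJ/m²/yr
Bald eagle: 1050.075 × 0.11 = 115.50825 kJ/m²/yr

115.5 kJ/m²/yr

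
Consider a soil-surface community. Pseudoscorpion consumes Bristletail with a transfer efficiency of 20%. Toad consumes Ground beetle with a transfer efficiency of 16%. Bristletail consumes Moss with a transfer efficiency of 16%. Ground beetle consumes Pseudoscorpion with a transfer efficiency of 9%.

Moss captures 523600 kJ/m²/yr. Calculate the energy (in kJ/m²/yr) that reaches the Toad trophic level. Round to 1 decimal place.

Bristletail: 523600 × 0.16 = 83776 kJ/m²/yr
Pseudoscorpion: 83776 × 0.2 = 16755.2 kJ/m²/yr
Ground beetle: 16755.2 × 0.09 = 1507.968 kJ/m²/yr
Toad: 1507.968 × 0.16 = 241.27488 kJ/m²/yr

241.3 kJ/m²/yr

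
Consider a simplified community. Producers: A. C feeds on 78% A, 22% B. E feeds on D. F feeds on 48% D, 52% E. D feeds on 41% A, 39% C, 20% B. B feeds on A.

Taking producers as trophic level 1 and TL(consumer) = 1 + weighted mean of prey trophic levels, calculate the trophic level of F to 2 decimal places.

4.20

B: 1 + 1 = 2
C: 1 + (0.78×1 + 0.22×2) = 2.22
D: 1 + (0.41×1 + 0.39×2.22 + 0.2×2) = 2.6758
E: 1 + 2.6758 = 3.6758
F: 1 + (0.48×2.6758 + 0.52×3.6758) = 4.1958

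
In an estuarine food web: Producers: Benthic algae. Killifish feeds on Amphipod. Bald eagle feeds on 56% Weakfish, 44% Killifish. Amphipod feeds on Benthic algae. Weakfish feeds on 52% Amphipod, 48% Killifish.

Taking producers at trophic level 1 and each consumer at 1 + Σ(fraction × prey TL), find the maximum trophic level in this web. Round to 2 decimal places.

4.27

Amphipod: 1 + 1 = 2
Killifish: 1 + 2 = 3
Weakfish: 1 + (0.52×2 + 0.48×3) = 3.48
Bald eagle: 1 + (0.56×3.48 + 0.44×3) = 4.2688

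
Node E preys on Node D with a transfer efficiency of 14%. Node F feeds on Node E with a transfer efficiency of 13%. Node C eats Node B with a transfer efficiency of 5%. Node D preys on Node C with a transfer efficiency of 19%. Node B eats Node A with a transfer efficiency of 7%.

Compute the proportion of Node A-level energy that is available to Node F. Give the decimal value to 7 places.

0.0000121

Product of link efficiencies: 0.07 × 0.05 × 0.19 × 0.14 × 0.13 = 0.000012103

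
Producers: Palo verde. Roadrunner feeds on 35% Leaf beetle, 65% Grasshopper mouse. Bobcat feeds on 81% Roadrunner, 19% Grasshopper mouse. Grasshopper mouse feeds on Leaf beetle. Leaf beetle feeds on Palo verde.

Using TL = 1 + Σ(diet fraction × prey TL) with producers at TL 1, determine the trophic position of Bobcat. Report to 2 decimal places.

Leaf beetle: 1 + 1 = 2
Grasshopper mouse: 1 + 2 = 3
Roadrunner: 1 + (0.35×2 + 0.65×3) = 3.65
Bobcat: 1 + (0.81×3.65 + 0.19×3) = 4.5265

4.53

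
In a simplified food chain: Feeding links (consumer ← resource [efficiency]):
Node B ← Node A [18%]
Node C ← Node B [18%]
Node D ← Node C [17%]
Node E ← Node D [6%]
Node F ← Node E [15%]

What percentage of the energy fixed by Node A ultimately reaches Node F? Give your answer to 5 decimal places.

Product of link efficiencies: 0.18 × 0.18 × 0.17 × 0.06 × 0.15 = 0.000049572
As a percentage: 0.000049572 × 100 = 0.00496%

0.00496%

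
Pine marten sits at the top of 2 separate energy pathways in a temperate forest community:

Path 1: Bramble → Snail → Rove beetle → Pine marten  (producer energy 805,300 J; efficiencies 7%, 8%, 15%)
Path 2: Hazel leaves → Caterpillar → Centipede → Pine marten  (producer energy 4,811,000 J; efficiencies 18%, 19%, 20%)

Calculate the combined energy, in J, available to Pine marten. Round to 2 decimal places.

33583.69 J

Path 1: 805300 × 0.07 × 0.08 × 0.15 = 676.452 J
Path 2: 4811000 × 0.18 × 0.19 × 0.2 = 32907.24 J
Total at Pine marten: 676.452 + 32907.24 = 33583.692 J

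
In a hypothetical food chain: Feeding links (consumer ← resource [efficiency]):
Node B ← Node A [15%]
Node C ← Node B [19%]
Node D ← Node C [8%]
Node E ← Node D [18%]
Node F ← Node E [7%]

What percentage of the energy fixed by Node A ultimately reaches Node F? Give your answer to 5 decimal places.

Product of link efficiencies: 0.15 × 0.19 × 0.08 × 0.18 × 0.07 = 0.000028728
As a percentage: 0.000028728 × 100 = 0.00287%

0.00287%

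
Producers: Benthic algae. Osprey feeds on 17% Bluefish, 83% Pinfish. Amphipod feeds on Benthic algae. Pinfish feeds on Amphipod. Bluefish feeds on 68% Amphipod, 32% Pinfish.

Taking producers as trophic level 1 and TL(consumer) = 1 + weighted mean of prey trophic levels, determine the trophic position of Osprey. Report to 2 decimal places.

4.05

Amphipod: 1 + 1 = 2
Pinfish: 1 + 2 = 3
Bluefish: 1 + (0.68×2 + 0.32×3) = 3.32
Osprey: 1 + (0.17×3.32 + 0.83×3) = 4.0544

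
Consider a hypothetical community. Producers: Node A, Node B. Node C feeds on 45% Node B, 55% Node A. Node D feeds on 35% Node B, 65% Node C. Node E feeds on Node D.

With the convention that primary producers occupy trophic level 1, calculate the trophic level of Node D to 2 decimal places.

2.65

Node C: 1 + (0.45×1 + 0.55×1) = 2
Node D: 1 + (0.35×1 + 0.65×2) = 2.65
Node E: 1 + 2.65 = 3.65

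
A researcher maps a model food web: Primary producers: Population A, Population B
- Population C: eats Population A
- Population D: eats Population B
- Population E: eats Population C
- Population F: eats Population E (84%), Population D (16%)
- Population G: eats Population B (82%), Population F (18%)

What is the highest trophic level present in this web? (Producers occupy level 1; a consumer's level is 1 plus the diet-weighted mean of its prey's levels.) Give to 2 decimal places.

Population C: 1 + 1 = 2
Population D: 1 + 1 = 2
Population E: 1 + 2 = 3
Population F: 1 + (0.84×3 + 0.16×2) = 3.84
Population G: 1 + (0.82×1 + 0.18×3.84) = 2.5112

3.84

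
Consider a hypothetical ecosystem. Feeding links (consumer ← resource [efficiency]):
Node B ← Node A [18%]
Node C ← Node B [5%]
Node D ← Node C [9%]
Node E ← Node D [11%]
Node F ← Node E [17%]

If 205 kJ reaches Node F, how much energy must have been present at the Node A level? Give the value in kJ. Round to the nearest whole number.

13534033 kJ

Cumulative transfer efficiency: 0.18 × 0.05 × 0.09 × 0.11 × 0.17 = 0.000015147
Node A energy = 205 / 0.000015147 = 13534033 kJ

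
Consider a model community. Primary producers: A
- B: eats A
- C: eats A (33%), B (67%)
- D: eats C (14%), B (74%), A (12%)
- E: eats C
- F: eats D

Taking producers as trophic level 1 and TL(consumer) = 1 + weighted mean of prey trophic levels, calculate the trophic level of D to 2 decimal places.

2.97

B: 1 + 1 = 2
C: 1 + (0.33×1 + 0.67×2) = 2.67
D: 1 + (0.14×2.67 + 0.74×2 + 0.12×1) = 2.9738
E: 1 + 2.67 = 3.67
F: 1 + 2.9738 = 3.9738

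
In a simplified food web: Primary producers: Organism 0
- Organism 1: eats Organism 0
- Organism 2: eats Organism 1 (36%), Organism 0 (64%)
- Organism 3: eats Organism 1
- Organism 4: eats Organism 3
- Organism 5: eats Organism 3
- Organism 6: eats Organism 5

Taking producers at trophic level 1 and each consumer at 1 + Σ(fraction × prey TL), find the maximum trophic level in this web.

5

Organism 1: 1 + 1 = 2
Organism 2: 1 + (0.36×2 + 0.64×1) = 2.36
Organism 3: 1 + 2 = 3
Organism 4: 1 + 3 = 4
Organism 5: 1 + 3 = 4
Organism 6: 1 + 4 = 5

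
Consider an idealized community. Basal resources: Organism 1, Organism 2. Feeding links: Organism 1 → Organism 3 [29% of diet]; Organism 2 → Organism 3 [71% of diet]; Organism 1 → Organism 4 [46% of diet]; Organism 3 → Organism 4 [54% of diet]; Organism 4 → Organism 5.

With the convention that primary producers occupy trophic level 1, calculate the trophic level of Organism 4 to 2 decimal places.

2.54

Organism 3: 1 + (0.29×1 + 0.71×1) = 2
Organism 4: 1 + (0.46×1 + 0.54×2) = 2.54
Organism 5: 1 + 2.54 = 3.54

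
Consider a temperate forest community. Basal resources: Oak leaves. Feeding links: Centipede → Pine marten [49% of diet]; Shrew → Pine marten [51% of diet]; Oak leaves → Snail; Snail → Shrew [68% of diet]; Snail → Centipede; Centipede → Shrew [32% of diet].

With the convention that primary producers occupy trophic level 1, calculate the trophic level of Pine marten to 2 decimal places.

Snail: 1 + 1 = 2
Centipede: 1 + 2 = 3
Shrew: 1 + (0.68×2 + 0.32×3) = 3.32
Pine marten: 1 + (0.49×3 + 0.51×3.32) = 4.1632

4.16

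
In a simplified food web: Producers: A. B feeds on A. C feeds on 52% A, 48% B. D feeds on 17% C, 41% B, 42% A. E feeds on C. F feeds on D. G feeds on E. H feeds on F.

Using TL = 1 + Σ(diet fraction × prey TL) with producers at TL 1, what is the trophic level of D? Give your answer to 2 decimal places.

B: 1 + 1 = 2
C: 1 + (0.52×1 + 0.48×2) = 2.48
D: 1 + (0.17×2.48 + 0.41×2 + 0.42×1) = 2.6616
E: 1 + 2.48 = 3.48
F: 1 + 2.6616 = 3.6616
G: 1 + 3.48 = 4.48
H: 1 + 3.6616 = 4.6616

2.66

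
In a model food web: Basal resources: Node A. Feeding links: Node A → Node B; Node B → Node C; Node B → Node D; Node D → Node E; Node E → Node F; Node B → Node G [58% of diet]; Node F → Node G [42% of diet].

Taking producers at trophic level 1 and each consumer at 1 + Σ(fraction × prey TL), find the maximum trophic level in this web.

Node B: 1 + 1 = 2
Node C: 1 + 2 = 3
Node D: 1 + 2 = 3
Node E: 1 + 3 = 4
Node F: 1 + 4 = 5
Node G: 1 + (0.58×2 + 0.42×5) = 4.26

5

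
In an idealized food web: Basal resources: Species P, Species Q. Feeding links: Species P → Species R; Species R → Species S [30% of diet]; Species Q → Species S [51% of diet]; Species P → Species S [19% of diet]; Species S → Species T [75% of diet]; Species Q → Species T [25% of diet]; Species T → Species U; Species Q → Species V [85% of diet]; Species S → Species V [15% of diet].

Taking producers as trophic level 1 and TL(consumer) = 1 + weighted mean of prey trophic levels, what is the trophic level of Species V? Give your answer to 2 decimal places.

2.20

Species R: 1 + 1 = 2
Species S: 1 + (0.3×2 + 0.51×1 + 0.19×1) = 2.3
Species T: 1 + (0.75×2.3 + 0.25×1) = 2.975
Species U: 1 + 2.975 = 3.975
Species V: 1 + (0.85×1 + 0.15×2.3) = 2.195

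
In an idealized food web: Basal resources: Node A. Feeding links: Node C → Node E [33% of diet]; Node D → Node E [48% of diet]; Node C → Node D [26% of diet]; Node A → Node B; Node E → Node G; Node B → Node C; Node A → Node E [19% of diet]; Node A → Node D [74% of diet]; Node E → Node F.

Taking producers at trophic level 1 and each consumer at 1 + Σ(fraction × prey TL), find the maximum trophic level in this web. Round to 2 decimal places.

Node B: 1 + 1 = 2
Node C: 1 + 2 = 3
Node D: 1 + (0.26×3 + 0.74×1) = 2.52
Node E: 1 + (0.19×1 + 0.33×3 + 0.48×2.52) = 3.3896
Node F: 1 + 3.3896 = 4.3896
Node G: 1 + 3.3896 = 4.3896

4.39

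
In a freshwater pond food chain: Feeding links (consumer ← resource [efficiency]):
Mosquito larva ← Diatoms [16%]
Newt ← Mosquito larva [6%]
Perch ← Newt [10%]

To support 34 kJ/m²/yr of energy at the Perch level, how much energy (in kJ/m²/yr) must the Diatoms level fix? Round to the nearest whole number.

35417 kJ/m²/yr

Cumulative transfer efficiency: 0.16 × 0.06 × 0.1 = 0.00096
Diatoms energy = 34 / 0.00096 = 35417 kJ/m²/yr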